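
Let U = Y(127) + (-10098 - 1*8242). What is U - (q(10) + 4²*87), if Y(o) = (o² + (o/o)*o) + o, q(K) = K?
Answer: -3359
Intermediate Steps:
Y(o) = o² + 2*o (Y(o) = (o² + 1*o) + o = (o² + o) + o = (o + o²) + o = o² + 2*o)
U = -1957 (U = 127*(2 + 127) + (-10098 - 1*8242) = 127*129 + (-10098 - 8242) = 16383 - 18340 = -1957)
U - (q(10) + 4²*87) = -1957 - (10 + 4²*87) = -1957 - (10 + 16*87) = -1957 - (10 + 1392) = -1957 - 1*1402 = -1957 - 1402 = -3359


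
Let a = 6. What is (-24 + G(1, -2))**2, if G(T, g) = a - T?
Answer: 361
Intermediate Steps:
G(T, g) = 6 - T
(-24 + G(1, -2))**2 = (-24 + (6 - 1*1))**2 = (-24 + (6 - 1))**2 = (-24 + 5)**2 = (-19)**2 = 361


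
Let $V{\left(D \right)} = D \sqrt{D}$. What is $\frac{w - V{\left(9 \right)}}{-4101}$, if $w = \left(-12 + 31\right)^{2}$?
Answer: $- \frac{334}{4101} \approx -0.081444$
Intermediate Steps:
$V{\left(D \right)} = D^{\frac{3}{2}}$
$w = 361$ ($w = 19^{2} = 361$)
$\frac{w - V{\left(9 \right)}}{-4101} = \frac{361 - 9^{\frac{3}{2}}}{-4101} = \left(361 - 27\right) \left(- \frac{1}{4101}\right) = 334 \left(- \frac{1}{4101}\right) = - \frac{334}{4101}$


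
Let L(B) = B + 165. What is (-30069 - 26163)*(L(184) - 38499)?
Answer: 2145250800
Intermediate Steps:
L(B) = 165 + B
(-30069 - 26163)*(L(184) - 38499) = (-30069 - 26163)*((165 + 184) - 38499) = -56232*(349 - 38499) = -56232*(-38150) = 2145250800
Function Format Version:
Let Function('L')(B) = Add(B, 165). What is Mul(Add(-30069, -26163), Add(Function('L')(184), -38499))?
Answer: 2145250800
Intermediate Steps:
Function('L')(B) = Add(165, B)
Mul(Add(-30069, -26163), Add(Function('L')(184), -38499)) = Mul(Add(-30069, -26163), Add(Add(165, 184), -38499)) = Mul(-56232, Add(349, -38499)) = Mul(-56232, -38150) = 2145250800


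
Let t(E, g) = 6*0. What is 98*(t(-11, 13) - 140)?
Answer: -13720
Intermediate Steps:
t(E, g) = 0
98*(t(-11, 13) - 140) = 98*(0 - 140) = 98*(-140) = -13720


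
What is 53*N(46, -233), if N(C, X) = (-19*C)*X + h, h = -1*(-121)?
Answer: 10799439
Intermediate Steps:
h = 121
N(C, X) = 121 - 19*C*X (N(C, X) = (-19*C)*X + 121 = -19*C*X + 121 = 121 - 19*C*X)
53*N(46, -233) = 53*(121 - 19*46*(-233)) = 53*(121 + 203642) = 53*203763 = 10799439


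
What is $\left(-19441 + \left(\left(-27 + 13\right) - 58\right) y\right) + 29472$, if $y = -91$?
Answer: $16583$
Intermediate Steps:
$\left(-19441 + \left(\left(-27 + 13\right) - 58\right) y\right) + 29472 = \left(-19441 + \left(\left(-27 + 13\right) - 58\right) \left(-91\right)\right) + 29472 = \left(-19441 + \left(-14 - 58\right) \left(-91\right)\right) + 29472 = \left(-19441 - -6552\right) + 29472 = \left(-19441 + 6552\right) + 29472 = -12889 + 29472 = 16583$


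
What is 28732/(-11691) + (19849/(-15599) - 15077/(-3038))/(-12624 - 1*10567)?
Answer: -31578971444522695/12848595711606522 ≈ -2.4578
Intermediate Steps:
28732/(-11691) + (19849/(-15599) - 15077/(-3038))/(-12624 - 1*10567) = 28732*(-1/11691) + (19849*(-1/15599) - 15077*(-1/3038))/(-12624 - 10567) = -28732/11691 + (-19849/15599 + 15077/3038)/(-23191) = -28732/11691 + (174884861/47389762)*(-1/23191) = -28732/11691 - 174884861/1099015970542 = -31578971444522695/12848595711606522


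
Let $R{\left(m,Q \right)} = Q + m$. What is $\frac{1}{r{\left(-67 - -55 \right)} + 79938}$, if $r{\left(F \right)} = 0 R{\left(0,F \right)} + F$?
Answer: $\frac{1}{79926} \approx 1.2512 \cdot 10^{-5}$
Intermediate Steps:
$r{\left(F \right)} = F$ ($r{\left(F \right)} = 0 \left(F + 0\right) + F = 0 F + F = 0 + F = F$)
$\frac{1}{r{\left(-67 - -55 \right)} + 79938} = \frac{1}{\left(-67 - -55\right) + 79938} = \frac{1}{\left(-67 + 55\right) + 79938} = \frac{1}{-12 + 79938} = \frac{1}{79926}$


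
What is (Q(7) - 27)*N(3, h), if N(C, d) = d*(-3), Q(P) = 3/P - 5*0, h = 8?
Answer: 4464/7 ≈ 637.71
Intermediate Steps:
Q(P) = 3/P (Q(P) = 3/P + 0 = 3/P)
N(C, d) = -3*d
(Q(7) - 27)*N(3, h) = (3/7 - 27)*(-3*8) = (3*(⅐) - 27)*(-24) = (3/7 - 27)*(-24) = -186/7*(-24) = 4464/7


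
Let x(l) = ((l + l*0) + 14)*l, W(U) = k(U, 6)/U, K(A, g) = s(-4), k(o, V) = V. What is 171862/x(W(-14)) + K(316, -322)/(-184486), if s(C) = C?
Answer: -776800256264/26289255 ≈ -29548.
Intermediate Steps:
K(A, g) = -4
W(U) = 6/U
x(l) = l*(14 + l) (x(l) = ((l + 0) + 14)*l = (l + 14)*l = (14 + l)*l = l*(14 + l))
171862/x(W(-14)) + K(316, -322)/(-184486) = 171862/(((6/(-14))*(14 + 6/(-14)))) - 4/(-184486) = 171862/(((6*(-1/14))*(14 + 6*(-1/14)))) - 4*(-1/184486) = 171862/((-3*(14 - 3/7)/7)) + 2/92243 = 171862/((-3/7*95/7)) + 2/92243 = 171862/(-285/49) + 2/92243 = 171862*(-49/285) + 2/92243 = -8421238/285 + 2/92243 = -776800256264/26289255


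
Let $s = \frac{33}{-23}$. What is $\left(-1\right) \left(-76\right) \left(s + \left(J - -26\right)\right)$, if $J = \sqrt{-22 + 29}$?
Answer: $\frac{42940}{23} + 76 \sqrt{7} \approx 2068.0$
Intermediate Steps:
$s = - \frac{33}{23}$ ($s = 33 \left(- \frac{1}{23}\right) = - \frac{33}{23} \approx -1.4348$)
$J = \sqrt{7} \approx 2.6458$
$\left(-1\right) \left(-76\right) \left(s + \left(J - -26\right)\right) = \left(-1\right) \left(-76\right) \left(- \frac{33}{23} + \left(\sqrt{7} - -26\right)\right) = 76 \left(- \frac{33}{23} + \left(\sqrt{7} + 26\right)\right) = 76 \left(- \frac{33}{23} + \left(26 + \sqrt{7}\right)\right) = 76 \left(\frac{565}{23} + \sqrt{7}\right) = \frac{42940}{23} + 76 \sqrt{7}$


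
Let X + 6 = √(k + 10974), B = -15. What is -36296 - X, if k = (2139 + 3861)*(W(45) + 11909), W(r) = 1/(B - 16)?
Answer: -36290 - 3*√7630850446/31 ≈ -44744.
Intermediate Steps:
W(r) = -1/31 (W(r) = 1/(-15 - 16) = 1/(-31) = -1/31)
k = 2215068000/31 (k = (2139 + 3861)*(-1/31 + 11909) = 6000*(369178/31) = 2215068000/31 ≈ 7.1454e+7)
X = -6 + 3*√7630850446/31 (X = -6 + √(2215068000/31 + 10974) = -6 + √(2215408194/31) = -6 + 3*√7630850446/31 ≈ 8447.7)
-36296 - X = -36296 - (-6 + 3*√7630850446/31) = -36296 + (6 - 3*√7630850446/31) = -36290 - 3*√7630850446/31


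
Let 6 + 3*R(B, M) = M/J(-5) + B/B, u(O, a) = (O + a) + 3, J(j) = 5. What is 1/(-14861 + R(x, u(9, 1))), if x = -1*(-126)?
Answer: -5/74309 ≈ -6.7287e-5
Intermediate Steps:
u(O, a) = 3 + O + a
x = 126
R(B, M) = -5/3 + M/15 (R(B, M) = -2 + (M/5 + B/B)/3 = -2 + (M*(⅕) + 1)/3 = -2 + (M/5 + 1)/3 = -2 + (1 + M/5)/3 = -2 + (⅓ + M/15) = -5/3 + M/15)
1/(-14861 + R(x, u(9, 1))) = 1/(-14861 + (-5/3 + (3 + 9 + 1)/15)) = 1/(-14861 + (-5/3 + (1/15)*13)) = 1/(-14861 + (-5/3 + 13/15)) = 1/(-14861 - ⅘) = 1/(-74309/5) = -5/74309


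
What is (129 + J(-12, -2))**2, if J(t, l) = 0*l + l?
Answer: 16129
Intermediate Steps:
J(t, l) = l (J(t, l) = 0 + l = l)
(129 + J(-12, -2))**2 = (129 - 2)**2 = 127**2 = 16129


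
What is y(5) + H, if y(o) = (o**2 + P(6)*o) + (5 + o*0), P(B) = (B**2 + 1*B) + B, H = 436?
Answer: 706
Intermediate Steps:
P(B) = B**2 + 2*B (P(B) = (B**2 + B) + B = (B + B**2) + B = B**2 + 2*B)
y(o) = 5 + o**2 + 48*o (y(o) = (o**2 + (6*(2 + 6))*o) + (5 + o*0) = (o**2 + (6*8)*o) + (5 + 0) = (o**2 + 48*o) + 5 = 5 + o**2 + 48*o)
y(5) + H = (5 + 5**2 + 48*5) + 436 = (5 + 25 + 240) + 436 = 270 + 436 = 706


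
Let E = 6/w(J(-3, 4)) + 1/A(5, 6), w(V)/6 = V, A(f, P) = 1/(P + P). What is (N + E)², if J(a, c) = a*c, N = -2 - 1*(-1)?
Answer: 17161/144 ≈ 119.17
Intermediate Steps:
A(f, P) = 1/(2*P)
N = -1 (N = -2 + 1 = -1)
w(V) = 6*V
E = 143/12 (E = 6/((6*(-3*4))) + 1/((½)/6) = 6/((6*(-12))) + 1/((½)*(⅙)) = 6/(-72) + 1/(1/12) = 6*(-1/72) + 1*12 = -1/12 + 12 = 143/12 ≈ 11.917)
(N + E)² = (-1 + 143/12)² = (131/12)² = 17161/144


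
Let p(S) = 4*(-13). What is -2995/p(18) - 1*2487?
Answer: -126329/52 ≈ -2429.4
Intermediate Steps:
p(S) = -52
-2995/p(18) - 1*2487 = -2995/(-52) - 1*2487 = -2995*(-1/52) - 2487 = 2995/52 - 2487 = -126329/52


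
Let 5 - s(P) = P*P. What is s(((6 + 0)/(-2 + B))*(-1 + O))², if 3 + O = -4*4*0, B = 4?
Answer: 19321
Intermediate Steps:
O = -3 (O = -3 - 4*4*0 = -3 - 16*0 = -3 + 0 = -3)
s(P) = 5 - P² (s(P) = 5 - P*P = 5 - P²)
s(((6 + 0)/(-2 + B))*(-1 + O))² = (5 - (((6 + 0)/(-2 + 4))*(-1 - 3))²)² = (5 - ((6/2)*(-4))²)² = (5 - ((6*(½))*(-4))²)² = (5 - (3*(-4))²)² = (5 - 1*(-12)²)² = (5 - 1*144)² = (5 - 144)² = (-139)² = 19321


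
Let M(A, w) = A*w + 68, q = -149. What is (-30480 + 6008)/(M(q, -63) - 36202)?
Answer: 3496/3821 ≈ 0.91494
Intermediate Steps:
M(A, w) = 68 + A*w
(-30480 + 6008)/(M(q, -63) - 36202) = (-30480 + 6008)/((68 - 149*(-63)) - 36202) = -24472/((68 + 9387) - 36202) = -24472/(9455 - 36202) = -24472/(-26747) = -24472*(-1/26747) = 3496/3821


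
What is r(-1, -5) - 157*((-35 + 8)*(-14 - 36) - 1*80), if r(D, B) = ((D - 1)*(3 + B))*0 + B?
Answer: -199395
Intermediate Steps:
r(D, B) = B (r(D, B) = ((-1 + D)*(3 + B))*0 + B = 0 + B = B)
r(-1, -5) - 157*((-35 + 8)*(-14 - 36) - 1*80) = -5 - 157*((-35 + 8)*(-14 - 36) - 1*80) = -5 - 157*(-27*(-50) - 80) = -5 - 157*(1350 - 80) = -5 - 157*1270 = -5 - 199390 = -199395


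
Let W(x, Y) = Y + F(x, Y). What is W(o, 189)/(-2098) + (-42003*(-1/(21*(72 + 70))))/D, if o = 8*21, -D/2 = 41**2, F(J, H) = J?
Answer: -611203347/3505577572 ≈ -0.17435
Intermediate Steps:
D = -3362 (D = -2*41**2 = -2*1681 = -3362)
o = 168
W(x, Y) = Y + x
W(o, 189)/(-2098) + (-42003*(-1/(21*(72 + 70))))/D = (189 + 168)/(-2098) - 42003*(-1/(21*(72 + 70)))/(-3362) = 357*(-1/2098) - 42003/((-21*142))*(-1/3362) = -357/2098 - 42003/(-2982)*(-1/3362) = -357/2098 - 42003*(-1/2982)*(-1/3362) = -357/2098 + (14001/994)*(-1/3362) = -357/2098 - 14001/3341828 = -611203347/3505577572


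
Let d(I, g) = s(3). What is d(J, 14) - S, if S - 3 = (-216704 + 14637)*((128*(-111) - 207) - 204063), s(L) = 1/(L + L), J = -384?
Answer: -264883164173/6 ≈ -4.4147e+10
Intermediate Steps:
s(L) = 1/(2*L)
d(I, g) = 1/6 (d(I, g) = (1/2)/3 = (1/2)*(1/3) = 1/6)
S = 44147194029 (S = 3 + (-216704 + 14637)*((128*(-111) - 207) - 204063) = 3 - 202067*((-14208 - 207) - 204063) = 3 - 202067*(-14415 - 204063) = 3 - 202067*(-218478) = 3 + 44147194026 = 44147194029)
d(J, 14) - S = 1/6 - 1*44147194029 = 1/6 - 44147194029 = -264883164173/6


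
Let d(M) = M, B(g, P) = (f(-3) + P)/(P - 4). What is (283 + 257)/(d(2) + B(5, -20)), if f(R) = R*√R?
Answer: 881280/4651 - 38880*I*√3/4651 ≈ 189.48 - 14.479*I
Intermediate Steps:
f(R) = R^(3/2)
B(g, P) = (P - 3*I*√3)/(-4 + P) (B(g, P) = ((-3)^(3/2) + P)/(P - 4) = (-3*I*√3 + P)/(-4 + P) = (P - 3*I*√3)/(-4 + P))
(283 + 257)/(d(2) + B(5, -20)) = (283 + 257)/(2 + (-20 - 3*I*√3)/(-4 - 20)) = 540/(2 + (-20 - 3*I*√3)/(-24)) = 540/(2 - (-20 - 3*I*√3)/24) = 540/(2 + (⅚ + I*√3/8)) = 540/(17/6 + I*√3/8)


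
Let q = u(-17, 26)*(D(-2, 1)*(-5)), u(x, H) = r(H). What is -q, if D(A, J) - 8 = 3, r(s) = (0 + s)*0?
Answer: 0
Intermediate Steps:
r(s) = 0 (r(s) = s*0 = 0)
D(A, J) = 11 (D(A, J) = 8 + 3 = 11)
u(x, H) = 0
q = 0 (q = 0*(11*(-5)) = 0*(-55) = 0)
-q = -1*0 = 0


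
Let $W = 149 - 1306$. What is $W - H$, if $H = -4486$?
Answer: $3329$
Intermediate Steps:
$W = -1157$ ($W = 149 - 1306 = -1157$)
$W - H = -1157 - -4486 = -1157 + 4486 = 3329$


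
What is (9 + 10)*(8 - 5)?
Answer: 57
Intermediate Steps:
(9 + 10)*(8 - 5) = 19*3 = 57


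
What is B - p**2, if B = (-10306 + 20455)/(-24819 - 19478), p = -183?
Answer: -1483472382/44297 ≈ -33489.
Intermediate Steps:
B = -10149/44297 (B = 10149/(-44297) = 10149*(-1/44297) = -10149/44297 ≈ -0.22911)
B - p**2 = -10149/44297 - 1*(-183)**2 = -10149/44297 - 1*33489 = -10149/44297 - 33489 = -1483472382/44297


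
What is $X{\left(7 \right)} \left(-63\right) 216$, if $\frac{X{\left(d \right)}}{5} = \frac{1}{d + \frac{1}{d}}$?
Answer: $- \frac{47628}{5} \approx -9525.6$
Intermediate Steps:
$X{\left(d \right)} = \frac{5}{d + \frac{1}{d}}$
$X{\left(7 \right)} \left(-63\right) 216 = 5 \cdot 7 \frac{1}{1 + 7^{2}} \left(-63\right) 216 = 5 \cdot 7 \frac{1}{1 + 49} \left(-63\right) 216 = 5 \cdot 7 \cdot \frac{1}{50} \left(-63\right) 216 = \frac{7}{10} \left(-63\right) 216 = \left(- \frac{441}{10}\right) 216 = - \frac{47628}{5}$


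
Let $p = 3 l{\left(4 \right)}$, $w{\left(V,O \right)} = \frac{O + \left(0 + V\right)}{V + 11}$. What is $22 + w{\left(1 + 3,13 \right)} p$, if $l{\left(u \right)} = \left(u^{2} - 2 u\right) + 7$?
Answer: $73$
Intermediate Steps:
$l{\left(u \right)} = 7 + u^{2} - 2 u$
$w{\left(V,O \right)} = \frac{O + V}{11 + V}$
$p = 45$ ($p = 3 \left(7 + 4^{2} - 8\right) = 3 \left(7 + 16 - 8\right) = 3 \cdot 15 = 45$)
$22 + w{\left(1 + 3,13 \right)} p = 22 + \frac{13 + \left(1 + 3\right)}{11 + \left(1 + 3\right)} 45 = 22 + \frac{13 + 4}{11 + 4} \cdot 45 = 22 + \frac{1}{15} \cdot 17 \cdot 45 = 22 + \frac{17}{15} \cdot 45 = 22 + 51 = 73$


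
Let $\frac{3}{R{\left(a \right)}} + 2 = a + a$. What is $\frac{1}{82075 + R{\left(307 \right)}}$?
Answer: $\frac{204}{16743301} \approx 1.2184 \cdot 10^{-5}$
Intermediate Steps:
$R{\left(a \right)} = \frac{3}{-2 + 2 a}$ ($R{\left(a \right)} = \frac{3}{-2 + \left(a + a\right)} = \frac{3}{-2 + 2 a}$)
$\frac{1}{82075 + R{\left(307 \right)}} = \frac{1}{82075 + \frac{3}{2 \left(-1 + 307\right)}} = \frac{1}{82075 + \frac{3}{2 \cdot 306}} = \frac{1}{82075 + \frac{3}{2} \cdot \frac{1}{306}} = \frac{1}{82075 + \frac{1}{204}} = \frac{1}{\frac{16743301}{204}} = \frac{204}{16743301}$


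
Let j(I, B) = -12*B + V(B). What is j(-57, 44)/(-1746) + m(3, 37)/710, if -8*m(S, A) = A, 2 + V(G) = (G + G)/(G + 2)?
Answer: 33751717/114048720 ≈ 0.29594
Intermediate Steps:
V(G) = -2 + 2*G/(2 + G) (V(G) = -2 + (G + G)/(G + 2) = -2 + (2*G)/(2 + G) = -2 + 2*G/(2 + G))
m(S, A) = -A/8
j(I, B) = -12*B - 4/(2 + B)
j(-57, 44)/(-1746) + m(3, 37)/710 = (4*(-1 - 3*44*(2 + 44))/(2 + 44))/(-1746) - 1/8*37/710 = (4*(-1 - 3*44*46)/46)*(-1/1746) - 37/8*1/710 = (4*(1/46)*(-1 - 6072))*(-1/1746) - 37/5680 = (4*(1/46)*(-6073))*(-1/1746) - 37/5680 = -12146/23*(-1/1746) - 37/5680 = 6073/20079 - 37/5680 = 33751717/114048720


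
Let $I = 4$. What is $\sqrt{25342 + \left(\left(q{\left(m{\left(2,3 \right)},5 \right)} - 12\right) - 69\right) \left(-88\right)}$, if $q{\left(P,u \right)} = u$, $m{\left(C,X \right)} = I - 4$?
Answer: $\sqrt{32030} \approx 178.97$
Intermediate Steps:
$m{\left(C,X \right)} = 0$ ($m{\left(C,X \right)} = 4 - 4 = 0$)
$\sqrt{25342 + \left(\left(q{\left(m{\left(2,3 \right)},5 \right)} - 12\right) - 69\right) \left(-88\right)} = \sqrt{25342 + \left(\left(5 - 12\right) - 69\right) \left(-88\right)} = \sqrt{25342 + \left(-7 - 69\right) \left(-88\right)} = \sqrt{25342 - -6688} = \sqrt{25342 + 6688} = \sqrt{32030}$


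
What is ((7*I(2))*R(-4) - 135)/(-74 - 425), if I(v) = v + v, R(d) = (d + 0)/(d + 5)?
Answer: 247/499 ≈ 0.49499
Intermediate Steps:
R(d) = d/(5 + d)
I(v) = 2*v
((7*I(2))*R(-4) - 135)/(-74 - 425) = ((7*(2*2))*(-4/(5 - 4)) - 135)/(-74 - 425) = ((7*4)*(-4/1) - 135)/(-499) = (28*(-4*1) - 135)*(-1/499) = (28*(-4) - 135)*(-1/499) = (-112 - 135)*(-1/499) = -247*(-1/499) = 247/499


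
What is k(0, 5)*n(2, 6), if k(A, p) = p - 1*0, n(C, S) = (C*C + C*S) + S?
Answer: 110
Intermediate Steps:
n(C, S) = S + C² + C*S (n(C, S) = (C² + C*S) + S = S + C² + C*S)
k(A, p) = p (k(A, p) = p + 0 = p)
k(0, 5)*n(2, 6) = 5*(6 + 2² + 2*6) = 5*(6 + 4 + 12) = 5*22 = 110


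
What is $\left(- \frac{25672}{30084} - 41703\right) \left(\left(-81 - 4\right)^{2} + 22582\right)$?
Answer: $- \frac{9349105076567}{7521} \approx -1.2431 \cdot 10^{9}$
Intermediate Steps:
$\left(- \frac{25672}{30084} - 41703\right) \left(\left(-81 - 4\right)^{2} + 22582\right) = \left(\left(-25672\right) \frac{1}{30084} - 41703\right) \left(\left(-85\right)^{2} + 22582\right) = \left(- \frac{6418}{7521} - 41703\right) \left(7225 + 22582\right) = \left(- \frac{313654681}{7521}\right) 29807 = - \frac{9349105076567}{7521}$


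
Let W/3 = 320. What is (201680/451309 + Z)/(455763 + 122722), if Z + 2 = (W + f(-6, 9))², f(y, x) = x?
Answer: 423760849011/261075486865 ≈ 1.6231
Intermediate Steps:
W = 960 (W = 3*320 = 960)
Z = 938959 (Z = -2 + (960 + 9)² = -2 + 969² = -2 + 938961 = 938959)
(201680/451309 + Z)/(455763 + 122722) = (201680/451309 + 938959)/(455763 + 122722) = (201680*(1/451309) + 938959)/578485 = (201680/451309 + 938959)*(1/578485) = (423760849011/451309)*(1/578485) = 423760849011/261075486865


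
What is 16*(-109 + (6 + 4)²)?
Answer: -144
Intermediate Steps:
16*(-109 + (6 + 4)²) = 16*(-109 + 10²) = 16*(-109 + 100) = 16*(-9) = -144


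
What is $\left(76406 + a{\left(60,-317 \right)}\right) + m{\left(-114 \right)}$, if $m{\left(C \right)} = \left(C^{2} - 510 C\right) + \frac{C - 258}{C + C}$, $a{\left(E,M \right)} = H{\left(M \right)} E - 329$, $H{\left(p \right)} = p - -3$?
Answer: $\frac{2439118}{19} \approx 1.2837 \cdot 10^{5}$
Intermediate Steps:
$H{\left(p \right)} = 3 + p$ ($H{\left(p \right)} = p + 3 = 3 + p$)
$a{\left(E,M \right)} = -329 + E \left(3 + M\right)$ ($a{\left(E,M \right)} = \left(3 + M\right) E - 329 = E \left(3 + M\right) - 329 = -329 + E \left(3 + M\right)$)
$m{\left(C \right)} = C^{2} - 510 C + \frac{-258 + C}{2 C}$ ($m{\left(C \right)} = \left(C^{2} - 510 C\right) + \frac{-258 + C}{2 C} = C^{2} - 510 C + \frac{-258 + C}{2 C}$)
$\left(76406 + a{\left(60,-317 \right)}\right) + m{\left(-114 \right)} = \left(76406 + \left(-329 + 60 \left(3 - 317\right)\right)\right) + \left(\frac{1}{2} + \left(-114\right)^{2} - -58140 - \frac{129}{-114}\right) = \left(76406 + \left(-329 + 60 \left(-314\right)\right)\right) + \left(\frac{1}{2} + 12996 + 58140 - - \frac{43}{38}\right) = \left(76406 - 19169\right) + \left(\frac{1}{2} + 12996 + 58140 + \frac{43}{38}\right) = \left(76406 - 19169\right) + \frac{1351615}{19} = 57237 + \frac{1351615}{19} = \frac{2439118}{19}$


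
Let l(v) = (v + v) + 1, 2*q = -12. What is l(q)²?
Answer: 121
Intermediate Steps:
q = -6 (q = (½)*(-12) = -6)
l(v) = 1 + 2*v (l(v) = 2*v + 1 = 1 + 2*v)
l(q)² = (1 + 2*(-6))² = (1 - 12)² = (-11)² = 121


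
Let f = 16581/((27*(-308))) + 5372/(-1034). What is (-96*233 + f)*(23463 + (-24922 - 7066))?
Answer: 2259225093575/11844 ≈ 1.9075e+8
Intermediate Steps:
f = -936641/130284 (f = 16581/(-8316) + 5372*(-1/1034) = 16581*(-1/8316) - 2686/517 = -5527/2772 - 2686/517 = -936641/130284 ≈ -7.1892)
(-96*233 + f)*(23463 + (-24922 - 7066)) = (-96*233 - 936641/130284)*(23463 + (-24922 - 7066)) = (-22368 - 936641/130284)*(23463 - 31988) = -2915129153/130284*(-8525) = 2259225093575/11844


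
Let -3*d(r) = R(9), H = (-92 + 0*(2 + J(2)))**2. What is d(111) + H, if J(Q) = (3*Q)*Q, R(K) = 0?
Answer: 8464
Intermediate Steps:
J(Q) = 3*Q**2
H = 8464 (H = (-92 + 0*(2 + 3*2**2))**2 = (-92 + 0*(2 + 3*4))**2 = (-92 + 0*(2 + 12))**2 = (-92 + 0*14)**2 = (-92 + 0)**2 = (-92)**2 = 8464)
d(r) = 0 (d(r) = -1/3*0 = 0)
d(111) + H = 0 + 8464 = 8464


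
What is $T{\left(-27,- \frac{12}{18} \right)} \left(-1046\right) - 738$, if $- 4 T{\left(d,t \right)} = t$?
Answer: $- \frac{2737}{3} \approx -912.33$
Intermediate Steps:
$T{\left(d,t \right)} = - \frac{t}{4}$
$T{\left(-27,- \frac{12}{18} \right)} \left(-1046\right) - 738 = - \frac{\left(-12\right) \frac{1}{18}}{4} \left(-1046\right) - 738 = \left(- \frac{1}{4}\right) \left(- \frac{2}{3}\right) \left(-1046\right) - 738 = \frac{1}{6} \left(-1046\right) - 738 = - \frac{523}{3} - 738 = - \frac{2737}{3}$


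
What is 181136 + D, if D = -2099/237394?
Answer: 43000597485/237394 ≈ 1.8114e+5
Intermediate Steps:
D = -2099/237394 (D = -2099*1/237394 = -2099/237394 ≈ -0.0088418)
181136 + D = 181136 - 2099/237394 = 43000597485/237394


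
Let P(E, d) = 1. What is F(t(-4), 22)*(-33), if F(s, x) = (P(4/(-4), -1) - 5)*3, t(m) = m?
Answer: 396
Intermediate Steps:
F(s, x) = -12 (F(s, x) = (1 - 5)*3 = -4*3 = -12)
F(t(-4), 22)*(-33) = -12*(-33) = 396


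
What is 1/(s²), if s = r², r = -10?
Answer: 1/10000 ≈ 0.00010000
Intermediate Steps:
s = 100 (s = (-10)² = 100)
1/(s²) = 1/(100²) = 1/10000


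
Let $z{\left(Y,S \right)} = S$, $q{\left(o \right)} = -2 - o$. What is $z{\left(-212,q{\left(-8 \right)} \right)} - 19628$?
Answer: $-19622$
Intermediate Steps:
$z{\left(-212,q{\left(-8 \right)} \right)} - 19628 = \left(-2 - -8\right) - 19628 = \left(-2 + 8\right) - 19628 = 6 - 19628 = -19622$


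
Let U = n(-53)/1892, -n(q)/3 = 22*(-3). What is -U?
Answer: -9/86 ≈ -0.10465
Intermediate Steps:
n(q) = 198 (n(q) = -66*(-3) = -3*(-66) = 198)
U = 9/86 (U = 198/1892 = 198*(1/1892) = 9/86 ≈ 0.10465)
-U = -1*9/86 = -9/86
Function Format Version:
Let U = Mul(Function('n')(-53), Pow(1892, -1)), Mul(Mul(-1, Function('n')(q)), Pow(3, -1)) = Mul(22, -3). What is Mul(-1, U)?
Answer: Rational(-9, 86) ≈ -0.10465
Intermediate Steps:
Function('n')(q) = 198 (Function('n')(q) = Mul(-3, Mul(22, -3)) = Mul(-3, -66) = 198)
U = Rational(9, 86) (U = Mul(198, Pow(1892, -1)) = Mul(198, Rational(1, 1892)) = Rational(9, 86) ≈ 0.10465)
Mul(-1, U) = Mul(-1, Rational(9, 86)) = Rational(-9, 86)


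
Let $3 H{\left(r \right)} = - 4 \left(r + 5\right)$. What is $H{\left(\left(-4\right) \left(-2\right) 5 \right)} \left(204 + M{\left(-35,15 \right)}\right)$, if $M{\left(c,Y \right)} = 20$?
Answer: $-13440$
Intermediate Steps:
$H{\left(r \right)} = - \frac{20}{3} - \frac{4 r}{3}$ ($H{\left(r \right)} = \frac{\left(-4\right) \left(r + 5\right)}{3} = \frac{\left(-4\right) \left(5 + r\right)}{3} = \frac{-20 - 4 r}{3} = - \frac{20}{3} - \frac{4 r}{3}$)
$H{\left(\left(-4\right) \left(-2\right) 5 \right)} \left(204 + M{\left(-35,15 \right)}\right) = \left(- \frac{20}{3} - \frac{4 \left(-4\right) \left(-2\right) 5}{3}\right) \left(204 + 20\right) = \left(- \frac{20}{3} - \frac{4 \cdot 8 \cdot 5}{3}\right) 224 = \left(- \frac{20}{3} - \frac{160}{3}\right) 224 = \left(-60\right) 224 = -13440$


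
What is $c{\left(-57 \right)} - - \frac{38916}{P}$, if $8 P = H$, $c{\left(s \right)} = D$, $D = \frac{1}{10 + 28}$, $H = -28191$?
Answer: $- \frac{3934091}{357086} \approx -11.017$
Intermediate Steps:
$D = \frac{1}{38} \approx 0.026316$
$c{\left(s \right)} = \frac{1}{38}$
$P = - \frac{28191}{8}$ ($P = \frac{1}{8} \left(-28191\right) = - \frac{28191}{8} \approx -3523.9$)
$c{\left(-57 \right)} - - \frac{38916}{P} = \frac{1}{38} - - \frac{38916}{- \frac{28191}{8}} = \frac{1}{38} - \left(-38916\right) \left(- \frac{8}{28191}\right) = \frac{1}{38} - \frac{103776}{9397} = - \frac{3934091}{357086}$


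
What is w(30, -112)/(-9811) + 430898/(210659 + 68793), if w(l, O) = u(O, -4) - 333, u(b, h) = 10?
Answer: 2158901637/1370851786 ≈ 1.5749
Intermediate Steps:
w(l, O) = -323 (w(l, O) = 10 - 333 = -323)
w(30, -112)/(-9811) + 430898/(210659 + 68793) = -323/(-9811) + 430898/(210659 + 68793) = -323*(-1/9811) + 430898/279452 = 323/9811 + 430898*(1/279452) = 323/9811 + 215449/139726 = 2158901637/1370851786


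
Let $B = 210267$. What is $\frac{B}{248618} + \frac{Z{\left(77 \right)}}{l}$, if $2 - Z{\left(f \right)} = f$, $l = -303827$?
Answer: $\frac{63903438159}{75536861086} \approx 0.84599$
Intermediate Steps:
$Z{\left(f \right)} = 2 - f$
$\frac{B}{248618} + \frac{Z{\left(77 \right)}}{l} = \frac{210267}{248618} + \frac{2 - 77}{-303827} = 210267 \cdot \frac{1}{248618} + \left(2 - 77\right) \left(- \frac{1}{303827}\right) = \frac{210267}{248618} - - \frac{75}{303827} = \frac{210267}{248618} + \frac{75}{303827} = \frac{63903438159}{75536861086}$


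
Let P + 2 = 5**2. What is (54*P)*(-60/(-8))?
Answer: 9315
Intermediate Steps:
P = 23 (P = -2 + 5**2 = -2 + 25 = 23)
(54*P)*(-60/(-8)) = (54*23)*(-60/(-8)) = 1242*(-60*(-1/8)) = 1242*(15/2) = 9315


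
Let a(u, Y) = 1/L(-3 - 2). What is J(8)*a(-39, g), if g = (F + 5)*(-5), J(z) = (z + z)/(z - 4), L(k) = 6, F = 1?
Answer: 2/3 ≈ 0.66667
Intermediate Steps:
J(z) = 2*z/(-4 + z) (J(z) = (2*z)/(-4 + z) = 2*z/(-4 + z))
g = -30 (g = (1 + 5)*(-5) = 6*(-5) = -30)
a(u, Y) = 1/6
J(8)*a(-39, g) = (2*8/(-4 + 8))*(1/6) = (2*8/4)*(1/6) = (2*8*(1/4))*(1/6) = 4*(1/6) = 2/3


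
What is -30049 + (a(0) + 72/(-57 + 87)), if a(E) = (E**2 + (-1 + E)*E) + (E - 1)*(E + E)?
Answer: -150233/5 ≈ -30047.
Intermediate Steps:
a(E) = E**2 + 3*E*(-1 + E) (a(E) = (E**2 + E*(-1 + E)) + (-1 + E)*(2*E) = (E**2 + E*(-1 + E)) + 2*E*(-1 + E) = E**2 + 3*E*(-1 + E))
-30049 + (a(0) + 72/(-57 + 87)) = -30049 + (0*(-3 + 4*0) + 72/(-57 + 87)) = -30049 + (0*(-3 + 0) + 72/30) = -30049 + (0*(-3) + 72*(1/30)) = -30049 + (0 + 12/5) = -30049 + 12/5 = -150233/5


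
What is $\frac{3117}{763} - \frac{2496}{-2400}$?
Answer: $\frac{97763}{19075} \approx 5.1252$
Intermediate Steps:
$\frac{3117}{763} - \frac{2496}{-2400} = 3117 \cdot \frac{1}{763} - - \frac{26}{25} = \frac{3117}{763} + \frac{26}{25} = \frac{97763}{19075}$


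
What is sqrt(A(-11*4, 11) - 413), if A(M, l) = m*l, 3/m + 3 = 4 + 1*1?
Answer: I*sqrt(1586)/2 ≈ 19.912*I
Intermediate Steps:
m = 3/2 (m = 3/(-3 + (4 + 1*1)) = 3/(-3 + (4 + 1)) = 3/(-3 + 5) = 3/2 ≈ 1.5000)
A(M, l) = 3*l/2
sqrt(A(-11*4, 11) - 413) = sqrt((3/2)*11 - 413) = sqrt(33/2 - 413) = sqrt(-793/2) = I*sqrt(1586)/2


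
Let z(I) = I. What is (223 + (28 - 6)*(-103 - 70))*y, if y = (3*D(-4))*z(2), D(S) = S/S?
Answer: -21498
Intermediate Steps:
D(S) = 1
y = 6 (y = (3*1)*2 = 3*2 = 6)
(223 + (28 - 6)*(-103 - 70))*y = (223 + (28 - 6)*(-103 - 70))*6 = (223 + 22*(-173))*6 = (223 - 3806)*6 = -3583*6 = -21498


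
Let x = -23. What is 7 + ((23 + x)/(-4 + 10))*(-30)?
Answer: 7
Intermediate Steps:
7 + ((23 + x)/(-4 + 10))*(-30) = 7 + ((23 - 23)/(-4 + 10))*(-30) = 7 + (0/6)*(-30) = 7 + (0*(⅙))*(-30) = 7 + 0*(-30) = 7 + 0 = 7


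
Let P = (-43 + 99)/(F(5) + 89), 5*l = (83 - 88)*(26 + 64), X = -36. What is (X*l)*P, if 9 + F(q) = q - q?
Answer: 2268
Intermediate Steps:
F(q) = -9 (F(q) = -9 + (q - q) = -9 + 0 = -9)
l = -90 (l = ((83 - 88)*(26 + 64))/5 = (-5*90)/5 = (⅕)*(-450) = -90)
P = 7/10 (P = (-43 + 99)/(-9 + 89) = 56/80 = 56*(1/80) = 7/10 ≈ 0.70000)
(X*l)*P = -36*(-90)*(7/10) = 3240*(7/10) = 2268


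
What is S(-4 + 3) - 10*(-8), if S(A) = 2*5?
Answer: 90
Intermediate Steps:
S(A) = 10
S(-4 + 3) - 10*(-8) = 10 - 10*(-8) = 10 + 80 = 90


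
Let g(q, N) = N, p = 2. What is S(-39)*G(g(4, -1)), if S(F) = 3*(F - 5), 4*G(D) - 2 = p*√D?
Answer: -66 - 66*I ≈ -66.0 - 66.0*I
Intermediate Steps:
G(D) = ½ + √D/2 (G(D) = ½ + (2*√D)/4 = ½ + √D/2)
S(F) = -15 + 3*F (S(F) = 3*(-5 + F) = -15 + 3*F)
S(-39)*G(g(4, -1)) = (-15 + 3*(-39))*(½ + √(-1)/2) = (-15 - 117)*(½ + I/2) = -132*(½ + I/2) = -66 - 66*I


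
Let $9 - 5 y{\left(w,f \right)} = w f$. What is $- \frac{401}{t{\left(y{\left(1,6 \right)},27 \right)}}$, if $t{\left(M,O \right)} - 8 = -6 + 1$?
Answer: $- \frac{401}{3} \approx -133.67$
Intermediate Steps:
$y{\left(w,f \right)} = \frac{9}{5} - \frac{f w}{5}$ ($y{\left(w,f \right)} = \frac{9}{5} - \frac{w f}{5} = \frac{9}{5} - \frac{f w}{5}$)
$t{\left(M,O \right)} = 3$ ($t{\left(M,O \right)} = 8 + \left(-6 + 1\right) = 8 - 5 = 3$)
$- \frac{401}{t{\left(y{\left(1,6 \right)},27 \right)}} = - \frac{401}{3}$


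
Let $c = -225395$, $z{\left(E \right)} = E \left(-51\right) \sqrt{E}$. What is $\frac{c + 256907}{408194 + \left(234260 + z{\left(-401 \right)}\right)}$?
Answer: $\frac{20245010448}{580462745917} - \frac{644451912 i \sqrt{401}}{580462745917} \approx 0.034877 - 0.022233 i$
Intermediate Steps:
$z{\left(E \right)} = - 51 E^{\frac{3}{2}}$ ($z{\left(E \right)} = - 51 E \sqrt{E} = - 51 E^{\frac{3}{2}}$)
$\frac{c + 256907}{408194 + \left(234260 + z{\left(-401 \right)}\right)} = \frac{-225395 + 256907}{408194 + \left(234260 - 51 \left(-401\right)^{\frac{3}{2}}\right)} = \frac{31512}{408194 + \left(234260 - 51 \left(- 401 i \sqrt{401}\right)\right)} = \frac{31512}{408194 + \left(234260 + 20451 i \sqrt{401}\right)} = \frac{31512}{642454 + 20451 i \sqrt{401}}$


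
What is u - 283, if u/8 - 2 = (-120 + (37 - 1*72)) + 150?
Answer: -307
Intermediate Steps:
u = -24 (u = 16 + 8*((-120 + (37 - 1*72)) + 150) = 16 + 8*((-120 + (37 - 72)) + 150) = 16 + 8*((-120 - 35) + 150) = 16 + 8*(-155 + 150) = 16 + 8*(-5) = 16 - 40 = -24)
u - 283 = -24 - 283 = -307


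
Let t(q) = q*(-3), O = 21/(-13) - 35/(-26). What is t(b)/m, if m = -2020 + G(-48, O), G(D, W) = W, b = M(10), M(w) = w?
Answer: 260/17509 ≈ 0.014849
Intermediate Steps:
O = -7/26 (O = 21*(-1/13) - 35*(-1/26) = -21/13 + 35/26 = -7/26 ≈ -0.26923)
b = 10
t(q) = -3*q
m = -52527/26 (m = -2020 - 7/26 = -52527/26 ≈ -2020.3)
t(b)/m = (-3*10)/(-52527/26) = -30*(-26/52527) = 260/17509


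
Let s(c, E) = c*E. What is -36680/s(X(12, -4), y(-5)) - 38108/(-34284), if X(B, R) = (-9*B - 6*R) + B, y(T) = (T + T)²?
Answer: 3191489/514260 ≈ 6.2060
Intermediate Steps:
y(T) = 4*T² (y(T) = (2*T)² = 4*T²)
X(B, R) = -8*B - 6*R
s(c, E) = E*c
-36680/s(X(12, -4), y(-5)) - 38108/(-34284) = -36680*1/(100*(-8*12 - 6*(-4))) - 38108/(-34284) = -36680*1/(100*(-96 + 24)) - 38108*(-1/34284) = -36680/(100*(-72)) + 9527/8571 = -36680/(-7200) + 9527/8571 = -36680*(-1/7200) + 9527/8571 = 917/180 + 9527/8571 = 3191489/514260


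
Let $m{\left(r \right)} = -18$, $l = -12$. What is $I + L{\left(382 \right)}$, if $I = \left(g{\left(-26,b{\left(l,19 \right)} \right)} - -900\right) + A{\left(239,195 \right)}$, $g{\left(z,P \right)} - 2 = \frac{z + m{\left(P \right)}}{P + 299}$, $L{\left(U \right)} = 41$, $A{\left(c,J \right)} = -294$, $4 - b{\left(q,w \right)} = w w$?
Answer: $\frac{18843}{29} \approx 649.76$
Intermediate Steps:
$b{\left(q,w \right)} = 4 - w^{2}$ ($b{\left(q,w \right)} = 4 - w w = 4 - w^{2}$)
$g{\left(z,P \right)} = 2 + \frac{-18 + z}{299 + P}$ ($g{\left(z,P \right)} = 2 + \frac{z - 18}{P + 299} = 2 + \frac{-18 + z}{299 + P}$)
$I = \frac{17654}{29}$ ($I = \left(\frac{580 - 26 + 2 \left(4 - 19^{2}\right)}{299 + \left(4 - 19^{2}\right)} - -900\right) - 294 = \left(\frac{580 - 26 + 2 \left(4 - 361\right)}{299 + \left(4 - 361\right)} + 900\right) - 294 = \left(\frac{580 - 26 + 2 \left(-357\right)}{299 - 357} + 900\right) - 294 = \left(\frac{580 - 26 - 714}{-58} + 900\right) - 294 = \left(\left(- \frac{1}{58}\right) \left(-160\right) + 900\right) - 294 = \left(\frac{80}{29} + 900\right) - 294 = \frac{26180}{29} - 294 = \frac{17654}{29} \approx 608.76$)
$I + L{\left(382 \right)} = \frac{17654}{29} + 41 = \frac{18843}{29}$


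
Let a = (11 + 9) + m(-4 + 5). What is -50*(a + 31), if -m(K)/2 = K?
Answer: -2450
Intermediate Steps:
m(K) = -2*K
a = 18 (a = (11 + 9) - 2*(-4 + 5) = 20 - 2*1 = 20 - 2 = 18)
-50*(a + 31) = -50*(18 + 31) = -50*49 = -2450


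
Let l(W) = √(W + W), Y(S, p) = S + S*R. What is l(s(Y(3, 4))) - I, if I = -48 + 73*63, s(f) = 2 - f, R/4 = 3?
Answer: -4551 + I*√74 ≈ -4551.0 + 8.6023*I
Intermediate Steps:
R = 12 (R = 4*3 = 12)
Y(S, p) = 13*S (Y(S, p) = S + S*12 = S + 12*S = 13*S)
I = 4551 (I = -48 + 4599 = 4551)
l(W) = √2*√W (l(W) = √(2*W) = √2*√W)
l(s(Y(3, 4))) - I = √2*√(2 - 13*3) - 1*4551 = √2*√(2 - 1*39) - 4551 = √2*√(2 - 39) - 4551 = √2*√(-37) - 4551 = √2*(I*√37) - 4551 = I*√74 - 4551 = -4551 + I*√74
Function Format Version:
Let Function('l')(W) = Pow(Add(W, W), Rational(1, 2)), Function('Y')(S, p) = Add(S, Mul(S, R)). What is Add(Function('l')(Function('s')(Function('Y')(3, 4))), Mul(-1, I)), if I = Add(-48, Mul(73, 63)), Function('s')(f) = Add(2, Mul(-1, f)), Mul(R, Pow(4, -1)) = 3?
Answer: Add(-4551, Mul(I, Pow(74, Rational(1, 2)))) ≈ Add(-4551.0, Mul(8.6023, I))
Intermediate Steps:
R = 12 (R = Mul(4, 3) = 12)
Function('Y')(S, p) = Mul(13, S) (Function('Y')(S, p) = Add(S, Mul(S, 12)) = Add(S, Mul(12, S)) = Mul(13, S))
I = 4551 (I = Add(-48, 4599) = 4551)
Function('l')(W) = Mul(Pow(2, Rational(1, 2)), Pow(W, Rational(1, 2))) (Function('l')(W) = Pow(Mul(2, W), Rational(1, 2)) = Mul(Pow(2, Rational(1, 2)), Pow(W, Rational(1, 2))))
Add(Function('l')(Function('s')(Function('Y')(3, 4))), Mul(-1, I)) = Add(Mul(Pow(2, Rational(1, 2)), Pow(Add(2, Mul(-1, Mul(13, 3))), Rational(1, 2))), Mul(-1, 4551)) = Add(Mul(Pow(2, Rational(1, 2)), Pow(Add(2, Mul(-1, 39)), Rational(1, 2))), -4551) = Add(Mul(Pow(2, Rational(1, 2)), Pow(Add(2, -39), Rational(1, 2))), -4551) = Add(Mul(Pow(2, Rational(1, 2)), Pow(-37, Rational(1, 2))), -4551) = Add(Mul(Pow(2, Rational(1, 2)), Mul(I, Pow(37, Rational(1, 2)))), -4551) = Add(Mul(I, Pow(74, Rational(1, 2))), -4551) = Add(-4551, Mul(I, Pow(74, Rational(1, 2))))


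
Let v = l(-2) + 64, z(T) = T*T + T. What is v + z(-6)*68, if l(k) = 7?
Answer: 2111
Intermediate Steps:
z(T) = T + T² (z(T) = T² + T = T + T²)
v = 71 (v = 7 + 64 = 71)
v + z(-6)*68 = 71 - 6*(1 - 6)*68 = 71 - 6*(-5)*68 = 71 + 30*68 = 71 + 2040 = 2111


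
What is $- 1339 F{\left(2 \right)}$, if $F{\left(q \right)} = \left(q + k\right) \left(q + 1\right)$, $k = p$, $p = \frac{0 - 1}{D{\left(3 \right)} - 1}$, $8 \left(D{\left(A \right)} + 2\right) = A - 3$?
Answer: $-9373$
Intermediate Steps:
$D{\left(A \right)} = - \frac{19}{8} + \frac{A}{8}$ ($D{\left(A \right)} = -2 + \frac{A - 3}{8} = -2 + \frac{-3 + A}{8} = -2 + \left(- \frac{3}{8} + \frac{A}{8}\right) = - \frac{19}{8} + \frac{A}{8}$)
$p = \frac{1}{3}$ ($p = \frac{0 - 1}{\left(- \frac{19}{8} + \frac{1}{8} \cdot 3\right) - 1} = - \frac{1}{\left(- \frac{19}{8} + \frac{3}{8}\right) - 1} = - \frac{1}{-2 - 1} = - \frac{1}{-3} = \left(-1\right) \left(- \frac{1}{3}\right) = \frac{1}{3} \approx 0.33333$)
$k = \frac{1}{3} \approx 0.33333$
$F{\left(q \right)} = \left(1 + q\right) \left(\frac{1}{3} + q\right)$ ($F{\left(q \right)} = \left(q + \frac{1}{3}\right) \left(q + 1\right) = \left(\frac{1}{3} + q\right) \left(1 + q\right) = \left(1 + q\right) \left(\frac{1}{3} + q\right)$)
$- 1339 F{\left(2 \right)} = - 1339 \left(\frac{1}{3} + 2^{2} + \frac{4}{3} \cdot 2\right) = - 1339 \left(\frac{1}{3} + 4 + \frac{8}{3}\right) = \left(-1339\right) 7 = -9373$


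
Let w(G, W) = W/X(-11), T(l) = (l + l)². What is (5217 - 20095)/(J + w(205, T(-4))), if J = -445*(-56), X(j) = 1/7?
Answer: -7439/12684 ≈ -0.58649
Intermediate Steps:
X(j) = ⅐
T(l) = 4*l² (T(l) = (2*l)² = 4*l²)
J = 24920
w(G, W) = 7*W (w(G, W) = W/(⅐) = W*7 = 7*W)
(5217 - 20095)/(J + w(205, T(-4))) = (5217 - 20095)/(24920 + 7*(4*(-4)²)) = -14878/(24920 + 7*(4*16)) = -14878/(24920 + 7*64) = -14878/(24920 + 448) = -14878/25368 = -14878*1/25368 = -7439/12684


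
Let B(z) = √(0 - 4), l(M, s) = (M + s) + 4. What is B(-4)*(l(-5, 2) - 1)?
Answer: 0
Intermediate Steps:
l(M, s) = 4 + M + s
B(z) = 2*I (B(z) = √(-4) = 2*I)
B(-4)*(l(-5, 2) - 1) = (2*I)*((4 - 5 + 2) - 1) = (2*I)*(1 - 1) = (2*I)*0 = 0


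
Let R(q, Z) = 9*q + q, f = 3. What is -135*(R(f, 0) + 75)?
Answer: -14175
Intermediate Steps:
R(q, Z) = 10*q
-135*(R(f, 0) + 75) = -135*(10*3 + 75) = -135*(30 + 75) = -135*105 = -14175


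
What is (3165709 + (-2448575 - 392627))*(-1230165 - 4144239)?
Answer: -1744031718828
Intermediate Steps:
(3165709 + (-2448575 - 392627))*(-1230165 - 4144239) = (3165709 - 2841202)*(-5374404) = 324507*(-5374404) = -1744031718828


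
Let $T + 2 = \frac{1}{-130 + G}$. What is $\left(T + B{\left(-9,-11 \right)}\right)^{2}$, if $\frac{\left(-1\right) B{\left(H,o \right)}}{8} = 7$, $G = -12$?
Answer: $\frac{67848169}{20164} \approx 3364.8$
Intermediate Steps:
$B{\left(H,o \right)} = -56$ ($B{\left(H,o \right)} = \left(-8\right) 7 = -56$)
$T = - \frac{285}{142}$ ($T = -2 + \frac{1}{-130 - 12} = -2 + \frac{1}{-142} = -2 - \frac{1}{142} = - \frac{285}{142} \approx -2.007$)
$\left(T + B{\left(-9,-11 \right)}\right)^{2} = \left(- \frac{285}{142} - 56\right)^{2} = \left(- \frac{8237}{142}\right)^{2} = \frac{67848169}{20164}$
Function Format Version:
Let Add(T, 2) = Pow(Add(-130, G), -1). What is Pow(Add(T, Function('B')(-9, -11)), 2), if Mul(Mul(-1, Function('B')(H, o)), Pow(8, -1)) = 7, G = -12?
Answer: Rational(67848169, 20164) ≈ 3364.8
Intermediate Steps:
Function('B')(H, o) = -56 (Function('B')(H, o) = Mul(-8, 7) = -56)
T = Rational(-285, 142) (T = Add(-2, Pow(Add(-130, -12), -1)) = Add(-2, Pow(-142, -1)) = Add(-2, Rational(-1, 142)) = Rational(-285, 142) ≈ -2.0070)
Pow(Add(T, Function('B')(-9, -11)), 2) = Pow(Add(Rational(-285, 142), -56), 2) = Pow(Rational(-8237, 142), 2) = Rational(67848169, 20164)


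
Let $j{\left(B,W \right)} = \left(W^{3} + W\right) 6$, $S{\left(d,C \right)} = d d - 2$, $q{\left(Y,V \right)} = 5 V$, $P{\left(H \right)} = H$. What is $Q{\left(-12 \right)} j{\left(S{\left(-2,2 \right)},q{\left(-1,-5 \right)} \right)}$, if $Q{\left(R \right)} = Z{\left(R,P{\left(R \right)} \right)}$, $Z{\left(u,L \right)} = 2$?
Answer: $-187800$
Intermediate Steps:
$Q{\left(R \right)} = 2$
$S{\left(d,C \right)} = -2 + d^{2}$ ($S{\left(d,C \right)} = d^{2} - 2 = -2 + d^{2}$)
$j{\left(B,W \right)} = 6 W + 6 W^{3}$ ($j{\left(B,W \right)} = \left(W + W^{3}\right) 6 = 6 W + 6 W^{3}$)
$Q{\left(-12 \right)} j{\left(S{\left(-2,2 \right)},q{\left(-1,-5 \right)} \right)} = 2 \cdot 6 \cdot 5 \left(-5\right) \left(1 + \left(5 \left(-5\right)\right)^{2}\right) = 2 \cdot 6 \left(-25\right) \left(1 + \left(-25\right)^{2}\right) = 2 \cdot 6 \left(-25\right) \left(1 + 625\right) = 2 \cdot 6 \left(-25\right) 626 = 2 \left(-93900\right) = -187800$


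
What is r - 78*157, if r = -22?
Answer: -12268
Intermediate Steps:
r - 78*157 = -22 - 78*157 = -22 - 12246 = -12268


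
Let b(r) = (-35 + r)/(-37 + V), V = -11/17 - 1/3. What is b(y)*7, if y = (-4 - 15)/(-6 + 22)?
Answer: 206703/30992 ≈ 6.6696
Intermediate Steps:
V = -50/51 (V = -11*1/17 - 1*1/3 = -11/17 - 1/3 = -50/51 ≈ -0.98039)
y = -19/16 ≈ -1.1875
b(r) = 1785/1937 - 51*r/1937 (b(r) = (-35 + r)/(-37 - 50/51) = (-35 + r)/(-1937/51) = (-35 + r)*(-51/1937) = 1785/1937 - 51*r/1937)
b(y)*7 = (1785/1937 - 51/1937*(-19/16))*7 = (1785/1937 + 969/30992)*7 = (29529/30992)*7 = 206703/30992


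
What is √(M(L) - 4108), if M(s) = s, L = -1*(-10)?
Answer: I*√4098 ≈ 64.016*I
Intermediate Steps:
L = 10
√(M(L) - 4108) = √(10 - 4108) = √(-4098) = I*√4098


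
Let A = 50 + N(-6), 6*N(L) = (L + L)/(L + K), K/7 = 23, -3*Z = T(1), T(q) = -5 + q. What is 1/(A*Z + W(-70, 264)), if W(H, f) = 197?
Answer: 465/122597 ≈ 0.0037929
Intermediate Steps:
Z = 4/3 (Z = -(-5 + 1)/3 = -⅓*(-4) = 4/3 ≈ 1.3333)
K = 161 (K = 7*23 = 161)
N(L) = L/(3*(161 + L)) (N(L) = ((L + L)/(L + 161))/6 = ((2*L)/(161 + L))/6 = (2*L/(161 + L))/6 = L/(3*(161 + L)))
A = 7748/155 (A = 50 + (⅓)*(-6)/(161 - 6) = 50 + (⅓)*(-6)/155 = 50 + (⅓)*(-6)*(1/155) = 50 - 2/155 = 7748/155 ≈ 49.987)
1/(A*Z + W(-70, 264)) = 1/((7748/155)*(4/3) + 197) = 1/(30992/465 + 197) = 1/(122597/465) = 465/122597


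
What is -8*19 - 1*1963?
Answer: -2115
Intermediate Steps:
-8*19 - 1*1963 = -152 - 1963 = -2115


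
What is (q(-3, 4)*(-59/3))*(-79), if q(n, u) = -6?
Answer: -9322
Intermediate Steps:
(q(-3, 4)*(-59/3))*(-79) = -(-354)/3*(-79) = -6*(-59/3)*(-79) = 118*(-79) = -9322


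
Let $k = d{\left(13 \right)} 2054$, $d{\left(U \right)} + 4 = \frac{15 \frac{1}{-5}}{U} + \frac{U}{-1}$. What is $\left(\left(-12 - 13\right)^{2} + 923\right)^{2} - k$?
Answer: $2431696$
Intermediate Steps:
$d{\left(U \right)} = -4 - U - \frac{3}{U}$ ($d{\left(U \right)} = -4 + \left(\frac{15 \frac{1}{-5}}{U} + \frac{U}{-1}\right) = -4 + \left(\frac{15 \left(- \frac{1}{5}\right)}{U} + U \left(-1\right)\right) = -4 - \left(U + \frac{3}{U}\right) = -4 - U - \frac{3}{U}$)
$k = -35392$ ($k = \left(-4 - 13 - \frac{3}{13}\right) 2054 = \left(- \frac{224}{13}\right) 2054 = -35392$)
$\left(\left(-12 - 13\right)^{2} + 923\right)^{2} - k = \left(\left(-12 - 13\right)^{2} + 923\right)^{2} - -35392 = \left(\left(-25\right)^{2} + 923\right)^{2} + 35392 = \left(625 + 923\right)^{2} + 35392 = 1548^{2} + 35392 = 2396304 + 35392 = 2431696$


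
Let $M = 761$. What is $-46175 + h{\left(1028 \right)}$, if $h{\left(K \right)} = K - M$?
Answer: $-45908$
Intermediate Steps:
$h{\left(K \right)} = -761 + K$ ($h{\left(K \right)} = K - 761 = -761 + K$)
$-46175 + h{\left(1028 \right)} = -46175 + \left(-761 + 1028\right) = -46175 + 267 = -45908$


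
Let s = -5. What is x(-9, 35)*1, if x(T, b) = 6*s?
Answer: -30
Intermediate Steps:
x(T, b) = -30 (x(T, b) = 6*(-5) = -30)
x(-9, 35)*1 = -30*1 = -30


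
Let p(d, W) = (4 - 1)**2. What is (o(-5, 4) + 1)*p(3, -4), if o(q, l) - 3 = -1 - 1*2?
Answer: 9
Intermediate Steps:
o(q, l) = 0 (o(q, l) = 3 + (-1 - 1*2) = 3 + (-1 - 2) = 3 - 3 = 0)
p(d, W) = 9 (p(d, W) = 3**2 = 9)
(o(-5, 4) + 1)*p(3, -4) = (0 + 1)*9 = 1*9 = 9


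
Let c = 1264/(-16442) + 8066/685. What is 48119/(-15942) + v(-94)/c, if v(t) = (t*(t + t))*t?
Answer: -8285301313885823/58345652854 ≈ -1.4200e+5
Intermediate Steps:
v(t) = 2*t³ (v(t) = (t*(2*t))*t = (2*t²)*t = 2*t³)
c = 65877666/5631385 (c = 1264*(-1/16442) + 8066*(1/685) = -632/8221 + 8066/685 = 65877666/5631385 ≈ 11.698)
48119/(-15942) + v(-94)/c = 48119/(-15942) + (2*(-94)³)/(65877666/5631385) = 48119*(-1/15942) + (2*(-830584))*(5631385/65877666) = -48119/15942 - 1661168*5631385/65877666 = -48119/15942 - 4677338278840/32938833 = -8285301313885823/58345652854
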